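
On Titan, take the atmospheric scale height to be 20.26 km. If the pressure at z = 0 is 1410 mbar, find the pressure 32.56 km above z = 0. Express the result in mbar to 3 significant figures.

Barometric formula: P = P₀ exp(−z/H).
z/H = 32560/20260 = 1.6071; exp(−1.6071) = 0.20047.
P = 1410 × 0.20047 = 282.66 mbar.

P ≈ 283 mbar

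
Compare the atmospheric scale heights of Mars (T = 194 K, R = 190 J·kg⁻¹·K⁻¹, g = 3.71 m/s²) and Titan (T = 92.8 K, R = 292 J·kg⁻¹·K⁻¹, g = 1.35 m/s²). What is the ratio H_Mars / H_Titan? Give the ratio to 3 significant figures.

H = RT/g for each body.
H_Mars = 190 × 194 / 3.71 = 9935.3 m.
H_Titan = 292 × 92.8 / 1.35 = 20072 m.
H_Mars/H_Titan = 9935.3/20072 = 0.49498.

H_Mars/H_Titan ≈ 0.495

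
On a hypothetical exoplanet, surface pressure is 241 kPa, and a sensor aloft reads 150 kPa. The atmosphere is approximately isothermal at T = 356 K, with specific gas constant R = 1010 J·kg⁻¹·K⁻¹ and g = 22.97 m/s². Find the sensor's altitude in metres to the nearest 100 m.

z ≈ 7400 m

Scale height: H = RT/g = 1010 × 356 / 22.97 = 15653 m.
Invert the barometric formula: z = H ln(P₀/P).
P₀/P = 241/150 = 1.6067; ln(1.6067) = 0.47418.
z = 15653 × 0.47418 = 7422.3 m.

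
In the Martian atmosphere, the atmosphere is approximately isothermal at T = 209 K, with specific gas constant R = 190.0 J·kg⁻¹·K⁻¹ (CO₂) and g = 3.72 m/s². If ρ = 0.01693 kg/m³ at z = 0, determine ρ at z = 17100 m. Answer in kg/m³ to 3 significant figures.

Scale height: H = RT/g = 190.0 × 209 / 3.72 = 10675 m.
In an isothermal atmosphere, density decays like pressure: ρ = ρ₀ exp(−z/H).
z/H = 17100/10675 = 1.6019; exp(−1.6019) = 0.20151.
ρ = 0.01693 × 0.20151 = 0.0034116 kg/m³.

ρ ≈ 0.00341 kg/m³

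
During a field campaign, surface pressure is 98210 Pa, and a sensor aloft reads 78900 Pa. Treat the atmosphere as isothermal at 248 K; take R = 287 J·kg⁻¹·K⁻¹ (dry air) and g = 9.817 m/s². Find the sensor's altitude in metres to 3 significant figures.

z ≈ 1590 m

Scale height: H = RT/g = 287 × 248 / 9.817 = 7250.3 m.
Invert the barometric formula: z = H ln(P₀/P).
P₀/P = 98210/78900 = 1.2447; ln(1.2447) = 0.21889.
z = 7250.3 × 0.21889 = 1587.0 m.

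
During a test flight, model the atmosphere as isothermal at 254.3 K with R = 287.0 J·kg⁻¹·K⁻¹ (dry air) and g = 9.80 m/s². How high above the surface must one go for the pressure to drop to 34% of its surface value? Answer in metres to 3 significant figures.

Scale height: H = RT/g = 287.0 × 254.3 / 9.80 = 7447.4 m.
Set P/P₀ = exp(−z/H) = 0.34, so z = −H ln(0.34).
−ln(0.34) = 1.0788; z = 7447.4 × 1.0788 = 8034.3 m.

z ≈ 8030 m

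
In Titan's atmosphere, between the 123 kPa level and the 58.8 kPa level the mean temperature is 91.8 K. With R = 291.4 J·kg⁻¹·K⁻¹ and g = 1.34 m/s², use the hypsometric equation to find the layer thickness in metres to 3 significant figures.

Δz ≈ 14700 m

Hypsometric equation: Δz = (R T̄/g) ln(P₁/P₂).
R T̄/g = 291.4 × 91.8 / 1.34 = 19963 m.
ln(123/58.8) = ln(2.0918) = 0.73802.
Δz = 19963 × 0.73802 = 14733 m.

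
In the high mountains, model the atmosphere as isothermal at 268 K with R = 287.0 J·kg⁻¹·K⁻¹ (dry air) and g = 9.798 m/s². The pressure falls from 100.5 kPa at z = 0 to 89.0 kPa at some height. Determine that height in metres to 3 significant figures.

Scale height: H = RT/g = 287.0 × 268 / 9.798 = 7850.2 m.
Invert the barometric formula: z = H ln(P₀/P).
P₀/P = 100.5/89.0 = 1.1292; ln(1.1292) = 0.12151.
z = 7850.2 × 0.12151 = 953.88 m.

z ≈ 954 m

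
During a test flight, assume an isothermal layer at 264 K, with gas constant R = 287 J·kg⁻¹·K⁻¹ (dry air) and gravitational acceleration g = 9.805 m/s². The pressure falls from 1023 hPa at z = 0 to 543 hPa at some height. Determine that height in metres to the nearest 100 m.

z ≈ 4900 m

Scale height: H = RT/g = 287 × 264 / 9.805 = 7727.5 m.
Invert the barometric formula: z = H ln(P₀/P).
P₀/P = 1023/543 = 1.8840; ln(1.8840) = 0.63340.
z = 7727.5 × 0.63340 = 4894.6 m.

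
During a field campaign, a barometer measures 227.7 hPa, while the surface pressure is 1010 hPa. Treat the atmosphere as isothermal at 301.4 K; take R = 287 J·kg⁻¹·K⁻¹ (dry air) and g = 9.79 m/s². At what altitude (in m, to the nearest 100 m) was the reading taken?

Scale height: H = RT/g = 287 × 301.4 / 9.79 = 8835.7 m.
Invert the barometric formula: z = H ln(P₀/P).
P₀/P = 1010/227.7 = 4.4357; ln(4.4357) = 1.4897.
z = 8835.7 × 1.4897 = 13163 m.

z ≈ 13200 m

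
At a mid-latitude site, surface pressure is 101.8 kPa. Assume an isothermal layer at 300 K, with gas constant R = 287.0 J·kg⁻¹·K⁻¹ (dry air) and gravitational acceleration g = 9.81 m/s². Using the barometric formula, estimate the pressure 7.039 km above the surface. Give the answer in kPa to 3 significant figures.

Scale height: H = RT/g = 287.0 × 300 / 9.81 = 8776.8 m.
Barometric formula: P = P₀ exp(−z/H).
z/H = 7039.0/8776.8 = 0.80200; exp(−0.80200) = 0.44843.
P = 101.8 × 0.44843 = 45.650 kPa.

P ≈ 45.7 kPa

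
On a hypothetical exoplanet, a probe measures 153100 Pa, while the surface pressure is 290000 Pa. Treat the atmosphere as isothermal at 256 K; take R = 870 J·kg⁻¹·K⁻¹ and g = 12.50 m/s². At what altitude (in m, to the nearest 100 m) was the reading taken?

z ≈ 11400 m

Scale height: H = RT/g = 870 × 256 / 12.50 = 17818 m.
Invert the barometric formula: z = H ln(P₀/P).
P₀/P = 290000/153100 = 1.8942; ln(1.8942) = 0.63880.
z = 17818 × 0.63880 = 11382 m.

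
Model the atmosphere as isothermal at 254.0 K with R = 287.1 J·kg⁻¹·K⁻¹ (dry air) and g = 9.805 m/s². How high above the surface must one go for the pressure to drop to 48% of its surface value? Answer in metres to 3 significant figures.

Scale height: H = RT/g = 287.1 × 254.0 / 9.805 = 7437.4 m.
Set P/P₀ = exp(−z/H) = 0.48, so z = −H ln(0.48).
−ln(0.48) = 0.73397; z = 7437.4 × 0.73397 = 5458.8 m.

z ≈ 5460 m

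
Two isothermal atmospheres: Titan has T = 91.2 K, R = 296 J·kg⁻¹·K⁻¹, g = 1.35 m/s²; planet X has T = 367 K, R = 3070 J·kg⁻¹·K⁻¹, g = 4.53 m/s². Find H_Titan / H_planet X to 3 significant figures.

H = RT/g for each body.
H_Titan = 296 × 91.2 / 1.35 = 19996 m.
H_planet X = 3070 × 367 / 4.53 = 248720 m.
H_Titan/H_planet X = 19996/248720 = 0.080396.

H_Titan/H_planet X ≈ 0.0804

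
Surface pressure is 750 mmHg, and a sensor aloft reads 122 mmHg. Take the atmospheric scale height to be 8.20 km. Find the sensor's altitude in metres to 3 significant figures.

Invert the barometric formula: z = H ln(P₀/P).
P₀/P = 750/122 = 6.1475; ln(6.1475) = 1.8160.
z = 8200.0 × 1.8160 = 14891 m.

z ≈ 14900 m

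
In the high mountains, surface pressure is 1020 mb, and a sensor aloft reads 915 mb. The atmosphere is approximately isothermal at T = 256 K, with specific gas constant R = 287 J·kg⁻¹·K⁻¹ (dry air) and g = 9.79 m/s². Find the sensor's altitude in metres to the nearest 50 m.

Scale height: H = RT/g = 287 × 256 / 9.79 = 7504.8 m.
Invert the barometric formula: z = H ln(P₀/P).
P₀/P = 1020/915 = 1.1148; ln(1.1148) = 0.10868.
z = 7504.8 × 0.10868 = 815.62 m.

z ≈ 800 m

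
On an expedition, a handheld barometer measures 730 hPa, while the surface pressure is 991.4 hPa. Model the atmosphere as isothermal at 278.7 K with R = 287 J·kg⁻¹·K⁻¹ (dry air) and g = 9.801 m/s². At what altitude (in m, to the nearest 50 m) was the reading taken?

Scale height: H = RT/g = 287 × 278.7 / 9.801 = 8161.1 m.
Invert the barometric formula: z = H ln(P₀/P).
P₀/P = 991.4/730 = 1.3581; ln(1.3581) = 0.30609.
z = 8161.1 × 0.30609 = 2498.0 m.

z ≈ 2500 m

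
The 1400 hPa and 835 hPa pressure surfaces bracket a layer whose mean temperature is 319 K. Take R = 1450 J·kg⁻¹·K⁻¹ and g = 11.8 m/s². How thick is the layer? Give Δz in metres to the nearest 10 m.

Hypsometric equation: Δz = (R T̄/g) ln(P₁/P₂).
R T̄/g = 1450 × 319 / 11.8 = 39199 m.
ln(1400/835) = ln(1.6766) = 0.51677.
Δz = 39199 × 0.51677 = 20257 m.

Δz ≈ 20260 m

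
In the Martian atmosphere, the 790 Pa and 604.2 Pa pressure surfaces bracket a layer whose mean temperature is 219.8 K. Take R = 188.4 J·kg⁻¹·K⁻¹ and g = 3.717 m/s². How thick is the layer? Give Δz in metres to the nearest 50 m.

Δz ≈ 3000 m

Hypsometric equation: Δz = (R T̄/g) ln(P₁/P₂).
R T̄/g = 188.4 × 219.8 / 3.717 = 11141 m.
ln(790/604.2) = ln(1.3075) = 0.26812.
Δz = 11141 × 0.26812 = 2987.1 m.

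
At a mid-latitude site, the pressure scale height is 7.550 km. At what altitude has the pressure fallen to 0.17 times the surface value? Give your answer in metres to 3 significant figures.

Set P/P₀ = exp(−z/H) = 0.17, so z = −H ln(0.17).
−ln(0.17) = 1.7720; z = 7550.0 × 1.7720 = 13379 m.

z ≈ 13400 m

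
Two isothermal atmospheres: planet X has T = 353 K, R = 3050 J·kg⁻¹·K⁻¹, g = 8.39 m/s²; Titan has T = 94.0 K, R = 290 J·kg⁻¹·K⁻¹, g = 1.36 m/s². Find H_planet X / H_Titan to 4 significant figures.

H = RT/g for each body.
H_planet X = 3050 × 353 / 8.39 = 128330 m.
H_Titan = 290 × 94.0 / 1.36 = 20044 m.
H_planet X/H_Titan = 128330/20044 = 6.4024.

H_planet X/H_Titan ≈ 6.402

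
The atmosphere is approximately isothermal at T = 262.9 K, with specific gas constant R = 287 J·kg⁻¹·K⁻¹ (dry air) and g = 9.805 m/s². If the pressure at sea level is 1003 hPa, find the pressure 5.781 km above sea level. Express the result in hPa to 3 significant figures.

Scale height: H = RT/g = 287 × 262.9 / 9.805 = 7695.3 m.
Barometric formula: P = P₀ exp(−z/H).
z/H = 5781.0/7695.3 = 0.75124; exp(−0.75124) = 0.47178.
P = 1003 × 0.47178 = 473.20 hPa.

P ≈ 473 hPa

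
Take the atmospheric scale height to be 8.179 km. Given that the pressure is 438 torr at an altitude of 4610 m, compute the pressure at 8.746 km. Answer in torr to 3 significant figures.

P ≈ 264 torr

Between two levels, P₂ = P₁ exp(−Δz/H) with Δz = z₂ − z₁.
Δz = 8746.0 − 4610.0 = 4136.0 m; Δz/H = 4136.0/8179.0 = 0.50569.
P₂ = 438 × exp(−0.50569) = 438 × 0.60309 = 264.15 torr.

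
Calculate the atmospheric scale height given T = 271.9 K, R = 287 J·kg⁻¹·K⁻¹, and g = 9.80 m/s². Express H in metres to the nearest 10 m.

H ≈ 7960 m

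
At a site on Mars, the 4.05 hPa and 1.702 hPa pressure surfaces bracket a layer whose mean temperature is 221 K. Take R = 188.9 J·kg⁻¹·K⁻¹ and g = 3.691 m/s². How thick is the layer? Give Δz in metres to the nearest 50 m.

Hypsometric equation: Δz = (R T̄/g) ln(P₁/P₂).
R T̄/g = 188.9 × 221 / 3.691 = 11310 m.
ln(4.05/1.702) = ln(2.3796) = 0.86693.
Δz = 11310 × 0.86693 = 9805.0 m.

Δz ≈ 9800 m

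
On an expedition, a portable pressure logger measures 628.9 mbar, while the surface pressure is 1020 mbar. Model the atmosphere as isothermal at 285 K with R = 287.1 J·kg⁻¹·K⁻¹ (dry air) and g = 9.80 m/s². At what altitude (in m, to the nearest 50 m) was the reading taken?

Scale height: H = RT/g = 287.1 × 285 / 9.80 = 8349.3 m.
Invert the barometric formula: z = H ln(P₀/P).
P₀/P = 1020/628.9 = 1.6219; ln(1.6219) = 0.48360.
z = 8349.3 × 0.48360 = 4037.7 m.

z ≈ 4050 m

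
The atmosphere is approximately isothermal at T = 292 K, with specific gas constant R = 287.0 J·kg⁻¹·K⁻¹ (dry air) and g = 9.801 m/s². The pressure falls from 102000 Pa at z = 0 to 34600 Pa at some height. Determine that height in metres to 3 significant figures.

Scale height: H = RT/g = 287.0 × 292 / 9.801 = 8550.6 m.
Invert the barometric formula: z = H ln(P₀/P).
P₀/P = 102000/34600 = 2.9480; ln(2.9480) = 1.0811.
z = 8550.6 × 1.0811 = 9244.1 m.

z ≈ 9240 m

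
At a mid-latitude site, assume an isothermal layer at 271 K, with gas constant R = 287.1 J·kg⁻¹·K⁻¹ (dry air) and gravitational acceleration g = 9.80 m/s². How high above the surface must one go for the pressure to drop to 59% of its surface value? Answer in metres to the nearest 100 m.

z ≈ 4200 m

Scale height: H = RT/g = 287.1 × 271 / 9.80 = 7939.2 m.
Set P/P₀ = exp(−z/H) = 0.59, so z = −H ln(0.59).
−ln(0.59) = 0.52763; z = 7939.2 × 0.52763 = 4189.0 m.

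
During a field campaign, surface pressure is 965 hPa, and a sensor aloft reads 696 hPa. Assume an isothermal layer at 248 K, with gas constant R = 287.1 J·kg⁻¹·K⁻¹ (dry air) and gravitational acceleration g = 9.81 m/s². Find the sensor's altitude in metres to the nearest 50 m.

z ≈ 2350 m

Scale height: H = RT/g = 287.1 × 248 / 9.81 = 7258.0 m.
Invert the barometric formula: z = H ln(P₀/P).
P₀/P = 965/696 = 1.3865; ln(1.3865) = 0.32678.
z = 7258.0 × 0.32678 = 2371.8 m.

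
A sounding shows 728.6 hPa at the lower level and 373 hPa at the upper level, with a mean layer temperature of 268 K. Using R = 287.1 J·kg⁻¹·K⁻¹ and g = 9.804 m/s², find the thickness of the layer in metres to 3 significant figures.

Δz ≈ 5250 m

Hypsometric equation: Δz = (R T̄/g) ln(P₁/P₂).
R T̄/g = 287.1 × 268 / 9.804 = 7848.1 m.
ln(728.6/373) = ln(1.9534) = 0.66957.
Δz = 7848.1 × 0.66957 = 5254.9 m.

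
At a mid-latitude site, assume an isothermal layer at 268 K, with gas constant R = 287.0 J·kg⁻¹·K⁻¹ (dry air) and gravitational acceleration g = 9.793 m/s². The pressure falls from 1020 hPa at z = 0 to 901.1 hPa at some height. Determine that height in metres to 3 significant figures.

Scale height: H = RT/g = 287.0 × 268 / 9.793 = 7854.2 m.
Invert the barometric formula: z = H ln(P₀/P).
P₀/P = 1020/901.1 = 1.1319; ln(1.1319) = 0.12390.
z = 7854.2 × 0.12390 = 973.14 m.

z ≈ 973 m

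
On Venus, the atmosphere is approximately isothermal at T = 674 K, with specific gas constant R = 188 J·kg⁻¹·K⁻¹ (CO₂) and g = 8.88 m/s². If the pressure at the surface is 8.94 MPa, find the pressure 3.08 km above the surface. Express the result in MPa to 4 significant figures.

P ≈ 7.204 MPa

Scale height: H = RT/g = 188 × 674 / 8.88 = 14269 m.
Barometric formula: P = P₀ exp(−z/H).
z/H = 3080.0/14269 = 0.21585; exp(−0.21585) = 0.80586.
P = 8.94 × 0.80586 = 7.2044 MPa.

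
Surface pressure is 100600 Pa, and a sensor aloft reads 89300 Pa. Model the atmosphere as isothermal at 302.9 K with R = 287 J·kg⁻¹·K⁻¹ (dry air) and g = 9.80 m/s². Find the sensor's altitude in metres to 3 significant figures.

z ≈ 1060 m

Scale height: H = RT/g = 287 × 302.9 / 9.80 = 8870.6 m.
Invert the barometric formula: z = H ln(P₀/P).
P₀/P = 100600/89300 = 1.1265; ln(1.1265) = 0.11912.
z = 8870.6 × 0.11912 = 1056.7 m.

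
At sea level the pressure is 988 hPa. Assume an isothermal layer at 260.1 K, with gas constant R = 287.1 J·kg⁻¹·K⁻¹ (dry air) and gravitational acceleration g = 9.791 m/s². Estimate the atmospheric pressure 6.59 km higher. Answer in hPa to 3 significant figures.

P ≈ 416 hPa

Scale height: H = RT/g = 287.1 × 260.1 / 9.791 = 7626.9 m.
Barometric formula: P = P₀ exp(−z/H).
z/H = 6590.0/7626.9 = 0.86405; exp(−0.86405) = 0.42145.
P = 988 × 0.42145 = 416.39 hPa.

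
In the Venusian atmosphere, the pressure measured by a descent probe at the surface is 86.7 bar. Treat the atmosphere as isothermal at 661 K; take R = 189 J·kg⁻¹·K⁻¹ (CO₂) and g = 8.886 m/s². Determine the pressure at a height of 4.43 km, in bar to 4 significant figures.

Scale height: H = RT/g = 189 × 661 / 8.886 = 14059 m.
Barometric formula: P = P₀ exp(−z/H).
z/H = 4430.0/14059 = 0.31510; exp(−0.31510) = 0.72972.
P = 86.7 × 0.72972 = 63.267 bar.

P ≈ 63.27 bar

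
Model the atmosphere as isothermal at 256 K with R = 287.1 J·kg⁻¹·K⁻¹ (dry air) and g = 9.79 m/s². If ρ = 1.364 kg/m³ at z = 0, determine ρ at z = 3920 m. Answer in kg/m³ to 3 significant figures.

ρ ≈ 0.809 kg/m³

Scale height: H = RT/g = 287.1 × 256 / 9.79 = 7507.4 m.
In an isothermal atmosphere, density decays like pressure: ρ = ρ₀ exp(−z/H).
z/H = 3920.0/7507.4 = 0.52215; exp(−0.52215) = 0.59324.
ρ = 1.364 × 0.59324 = 0.80918 kg/m³.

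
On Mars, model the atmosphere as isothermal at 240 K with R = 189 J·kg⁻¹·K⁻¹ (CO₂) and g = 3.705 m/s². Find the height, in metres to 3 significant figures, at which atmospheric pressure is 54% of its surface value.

z ≈ 7540 m

Scale height: H = RT/g = 189 × 240 / 3.705 = 12243 m.
Set P/P₀ = exp(−z/H) = 0.54, so z = −H ln(0.54).
−ln(0.54) = 0.61619; z = 12243 × 0.61619 = 7544.0 m.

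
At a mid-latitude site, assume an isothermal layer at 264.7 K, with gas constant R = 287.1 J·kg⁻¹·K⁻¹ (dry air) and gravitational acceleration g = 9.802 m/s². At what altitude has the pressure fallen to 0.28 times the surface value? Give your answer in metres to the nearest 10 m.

z ≈ 9870 m

Scale height: H = RT/g = 287.1 × 264.7 / 9.802 = 7753.0 m.
Set P/P₀ = exp(−z/H) = 0.28, so z = −H ln(0.28).
−ln(0.28) = 1.2730; z = 7753.0 × 1.2730 = 9869.6 m.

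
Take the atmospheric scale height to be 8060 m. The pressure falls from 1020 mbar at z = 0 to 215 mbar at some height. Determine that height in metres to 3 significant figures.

z ≈ 12500 m

Invert the barometric formula: z = H ln(P₀/P).
P₀/P = 1020/215 = 4.7442; ln(4.7442) = 1.5569.
z = 8060.0 × 1.5569 = 12549 m.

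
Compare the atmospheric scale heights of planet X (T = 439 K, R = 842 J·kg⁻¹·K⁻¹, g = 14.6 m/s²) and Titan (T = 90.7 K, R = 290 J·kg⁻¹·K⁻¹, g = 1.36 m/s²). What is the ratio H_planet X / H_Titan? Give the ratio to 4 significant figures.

H_planet X/H_Titan ≈ 1.309

H = RT/g for each body.
H_planet X = 842 × 439 / 14.6 = 25318 m.
H_Titan = 290 × 90.7 / 1.36 = 19340 m.
H_planet X/H_Titan = 25318/19340 = 1.3091.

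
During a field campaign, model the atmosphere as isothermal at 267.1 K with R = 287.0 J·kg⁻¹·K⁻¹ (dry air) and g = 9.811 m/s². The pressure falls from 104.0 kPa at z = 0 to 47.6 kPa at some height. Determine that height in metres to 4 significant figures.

z ≈ 6107 m

Scale height: H = RT/g = 287.0 × 267.1 / 9.811 = 7813.4 m.
Invert the barometric formula: z = H ln(P₀/P).
P₀/P = 104.0/47.6 = 2.1849; ln(2.1849) = 0.78157.
z = 7813.4 × 0.78157 = 6106.7 m.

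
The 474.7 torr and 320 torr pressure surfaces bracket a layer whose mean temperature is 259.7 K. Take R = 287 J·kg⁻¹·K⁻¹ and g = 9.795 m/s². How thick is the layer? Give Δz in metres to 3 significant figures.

Δz ≈ 3000 m

Hypsometric equation: Δz = (R T̄/g) ln(P₁/P₂).
R T̄/g = 287 × 259.7 / 9.795 = 7609.4 m.
ln(474.7/320) = ln(1.4834) = 0.39434.
Δz = 7609.4 × 0.39434 = 3000.7 m.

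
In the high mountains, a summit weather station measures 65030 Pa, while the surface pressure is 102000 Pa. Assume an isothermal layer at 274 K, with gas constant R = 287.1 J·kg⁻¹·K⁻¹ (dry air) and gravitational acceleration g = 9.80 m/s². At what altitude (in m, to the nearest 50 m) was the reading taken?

Scale height: H = RT/g = 287.1 × 274 / 9.80 = 8027.1 m.
Invert the barometric formula: z = H ln(P₀/P).
P₀/P = 102000/65030 = 1.5685; ln(1.5685) = 0.45012.
z = 8027.1 × 0.45012 = 3613.2 m.

z ≈ 3600 m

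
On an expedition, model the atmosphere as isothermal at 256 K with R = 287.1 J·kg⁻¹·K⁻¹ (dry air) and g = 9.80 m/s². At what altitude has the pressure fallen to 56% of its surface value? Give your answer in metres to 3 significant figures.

z ≈ 4350 m

Scale height: H = RT/g = 287.1 × 256 / 9.80 = 7499.8 m.
Set P/P₀ = exp(−z/H) = 0.56, so z = −H ln(0.56).
−ln(0.56) = 0.57982; z = 7499.8 × 0.57982 = 4348.5 m.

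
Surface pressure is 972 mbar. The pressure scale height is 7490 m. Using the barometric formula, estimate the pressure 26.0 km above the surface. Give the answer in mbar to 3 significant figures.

Barometric formula: P = P₀ exp(−z/H).
z/H = 26000/7490.0 = 3.4713; exp(−3.4713) = 0.031077.
P = 972 × 0.031077 = 30.207 mbar.

P ≈ 30.2 mbar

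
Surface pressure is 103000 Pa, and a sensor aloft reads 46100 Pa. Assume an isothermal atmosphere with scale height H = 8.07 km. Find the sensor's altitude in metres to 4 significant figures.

z ≈ 6488 m

Invert the barometric formula: z = H ln(P₀/P).
P₀/P = 103000/46100 = 2.2343; ln(2.2343) = 0.80393.
z = 8070.0 × 0.80393 = 6487.7 m.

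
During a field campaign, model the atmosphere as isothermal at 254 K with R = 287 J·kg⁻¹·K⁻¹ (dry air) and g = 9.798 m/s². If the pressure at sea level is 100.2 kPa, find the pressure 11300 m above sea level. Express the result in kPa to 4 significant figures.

P ≈ 21.94 kPa

Scale height: H = RT/g = 287 × 254 / 9.798 = 7440.1 m.
Barometric formula: P = P₀ exp(−z/H).
z/H = 11300/7440.1 = 1.5188; exp(−1.5188) = 0.21897.
P = 100.2 × 0.21897 = 21.941 kPa.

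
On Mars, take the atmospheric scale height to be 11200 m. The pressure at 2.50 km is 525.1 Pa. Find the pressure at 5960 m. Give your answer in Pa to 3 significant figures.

P ≈ 386 Pa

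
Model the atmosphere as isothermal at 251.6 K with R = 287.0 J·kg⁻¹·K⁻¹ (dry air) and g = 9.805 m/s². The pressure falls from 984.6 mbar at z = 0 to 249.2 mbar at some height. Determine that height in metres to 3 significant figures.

Scale height: H = RT/g = 287.0 × 251.6 / 9.805 = 7364.5 m.
Invert the barometric formula: z = H ln(P₀/P).
P₀/P = 984.6/249.2 = 3.9510; ln(3.9510) = 1.3740.
z = 7364.5 × 1.3740 = 10119 m.

z ≈ 10100 m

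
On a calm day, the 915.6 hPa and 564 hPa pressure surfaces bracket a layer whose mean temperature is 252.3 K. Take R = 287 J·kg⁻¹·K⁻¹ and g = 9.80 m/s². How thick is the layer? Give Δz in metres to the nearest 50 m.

Hypsometric equation: Δz = (R T̄/g) ln(P₁/P₂).
R T̄/g = 287 × 252.3 / 9.80 = 7388.8 m.
ln(915.6/564) = ln(1.6234) = 0.48452.
Δz = 7388.8 × 0.48452 = 3580.0 m.

Δz ≈ 3600 m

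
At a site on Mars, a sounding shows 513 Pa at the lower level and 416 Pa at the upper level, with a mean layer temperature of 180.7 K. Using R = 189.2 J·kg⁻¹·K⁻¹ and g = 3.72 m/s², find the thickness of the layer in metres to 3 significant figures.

Hypsometric equation: Δz = (R T̄/g) ln(P₁/P₂).
R T̄/g = 189.2 × 180.7 / 3.72 = 9190.4 m.
ln(513/416) = ln(1.2332) = 0.20961.
Δz = 9190.4 × 0.20961 = 1926.4 m.

Δz ≈ 1930 m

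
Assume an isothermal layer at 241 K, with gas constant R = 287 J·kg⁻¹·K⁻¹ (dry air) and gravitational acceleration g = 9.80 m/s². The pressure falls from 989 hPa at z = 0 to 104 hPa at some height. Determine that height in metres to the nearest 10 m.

Scale height: H = RT/g = 287 × 241 / 9.80 = 7057.9 m.
Invert the barometric formula: z = H ln(P₀/P).
P₀/P = 989/104 = 9.5096; ln(9.5096) = 2.2523.
z = 7057.9 × 2.2523 = 15897 m.

z ≈ 15900 m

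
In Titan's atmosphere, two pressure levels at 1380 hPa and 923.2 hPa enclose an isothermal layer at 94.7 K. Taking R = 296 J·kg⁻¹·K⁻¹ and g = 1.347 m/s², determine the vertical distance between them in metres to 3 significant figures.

Hypsometric equation: Δz = (R T̄/g) ln(P₁/P₂).
R T̄/g = 296 × 94.7 / 1.347 = 20810 m.
ln(1380/923.2) = ln(1.4948) = 0.40199.
Δz = 20810 × 0.40199 = 8365.4 m.

Δz ≈ 8370 m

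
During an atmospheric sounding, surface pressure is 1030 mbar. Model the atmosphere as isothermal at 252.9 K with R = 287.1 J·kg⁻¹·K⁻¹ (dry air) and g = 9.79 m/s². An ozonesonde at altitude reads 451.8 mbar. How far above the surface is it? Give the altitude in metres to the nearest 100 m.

z ≈ 6100 m

Scale height: H = RT/g = 287.1 × 252.9 / 9.79 = 7416.5 m.
Invert the barometric formula: z = H ln(P₀/P).
P₀/P = 1030/451.8 = 2.2798; ln(2.2798) = 0.82409.
z = 7416.5 × 0.82409 = 6111.9 m.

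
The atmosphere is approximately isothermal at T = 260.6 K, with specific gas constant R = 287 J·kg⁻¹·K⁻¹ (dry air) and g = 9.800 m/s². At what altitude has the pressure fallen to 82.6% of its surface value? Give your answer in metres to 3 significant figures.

Scale height: H = RT/g = 287 × 260.6 / 9.800 = 7631.9 m.
Set P/P₀ = exp(−z/H) = 0.826, so z = −H ln(0.826).
−ln(0.826) = 0.19116; z = 7631.9 × 0.19116 = 1458.9 m.

z ≈ 1460 m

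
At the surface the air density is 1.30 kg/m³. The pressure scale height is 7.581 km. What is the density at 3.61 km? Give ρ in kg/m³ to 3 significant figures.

In an isothermal atmosphere, density decays like pressure: ρ = ρ₀ exp(−z/H).
z/H = 3610.0/7581.0 = 0.47619; exp(−0.47619) = 0.62115.
ρ = 1.30 × 0.62115 = 0.80749 kg/m³.

ρ ≈ 0.807 kg/m³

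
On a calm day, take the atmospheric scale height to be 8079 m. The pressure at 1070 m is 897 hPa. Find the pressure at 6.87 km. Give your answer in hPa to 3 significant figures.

P ≈ 438 hPa

Between two levels, P₂ = P₁ exp(−Δz/H) with Δz = z₂ − z₁.
Δz = 6870.0 − 1070.0 = 5800.0 m; Δz/H = 5800.0/8079.0 = 0.71791.
P₂ = 897 × exp(−0.71791) = 897 × 0.48777 = 437.53 hPa.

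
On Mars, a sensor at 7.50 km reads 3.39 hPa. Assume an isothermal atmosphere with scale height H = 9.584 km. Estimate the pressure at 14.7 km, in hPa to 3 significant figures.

P ≈ 1.60 hPa

Between two levels, P₂ = P₁ exp(−Δz/H) with Δz = z₂ − z₁.
Δz = 14700 − 7500.0 = 7200.0 m; Δz/H = 7200.0/9584.0 = 0.75125.
P₂ = 3.39 × exp(−0.75125) = 3.39 × 0.47178 = 1.5993 hPa.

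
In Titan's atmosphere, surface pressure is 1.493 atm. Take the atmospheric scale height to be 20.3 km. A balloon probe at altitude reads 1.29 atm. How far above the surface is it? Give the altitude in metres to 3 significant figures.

z ≈ 2970 m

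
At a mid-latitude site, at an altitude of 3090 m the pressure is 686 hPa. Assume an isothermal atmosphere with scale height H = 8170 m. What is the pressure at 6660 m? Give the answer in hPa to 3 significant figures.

P ≈ 443 hPa

Between two levels, P₂ = P₁ exp(−Δz/H) with Δz = z₂ − z₁.
Δz = 6660.0 − 3090.0 = 3570.0 m; Δz/H = 3570.0/8170.0 = 0.43696.
P₂ = 686 × exp(−0.43696) = 686 × 0.64600 = 443.16 hPa.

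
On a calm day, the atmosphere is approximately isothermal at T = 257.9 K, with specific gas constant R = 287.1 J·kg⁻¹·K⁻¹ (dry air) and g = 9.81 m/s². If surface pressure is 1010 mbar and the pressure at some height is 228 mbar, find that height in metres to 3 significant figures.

z ≈ 11200 m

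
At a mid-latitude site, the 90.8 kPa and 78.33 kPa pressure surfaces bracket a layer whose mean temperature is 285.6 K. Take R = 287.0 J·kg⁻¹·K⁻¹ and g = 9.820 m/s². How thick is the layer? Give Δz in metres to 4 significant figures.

Hypsometric equation: Δz = (R T̄/g) ln(P₁/P₂).
R T̄/g = 287.0 × 285.6 / 9.820 = 8347.0 m.
ln(90.8/78.33) = ln(1.1592) = 0.14773.
Δz = 8347.0 × 0.14773 = 1233.1 m.

Δz ≈ 1233 m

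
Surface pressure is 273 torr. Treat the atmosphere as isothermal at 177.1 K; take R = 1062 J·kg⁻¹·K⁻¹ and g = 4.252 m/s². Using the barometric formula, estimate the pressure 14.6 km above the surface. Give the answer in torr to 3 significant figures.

P ≈ 196 torr

Scale height: H = RT/g = 1062 × 177.1 / 4.252 = 44233 m.
Barometric formula: P = P₀ exp(−z/H).
z/H = 14600/44233 = 0.33007; exp(−0.33007) = 0.71887.
P = 273 × 0.71887 = 196.25 torr.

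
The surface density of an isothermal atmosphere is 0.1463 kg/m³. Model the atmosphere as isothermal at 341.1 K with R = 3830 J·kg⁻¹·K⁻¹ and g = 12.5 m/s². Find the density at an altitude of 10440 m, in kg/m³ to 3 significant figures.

Scale height: H = RT/g = 3830 × 341.1 / 12.5 = 104510 m.
In an isothermal atmosphere, density decays like pressure: ρ = ρ₀ exp(−z/H).
z/H = 10440/104510 = 0.099895; exp(−0.099895) = 0.90493.
ρ = 0.1463 × 0.90493 = 0.13239 kg/m³.

ρ ≈ 0.132 kg/m³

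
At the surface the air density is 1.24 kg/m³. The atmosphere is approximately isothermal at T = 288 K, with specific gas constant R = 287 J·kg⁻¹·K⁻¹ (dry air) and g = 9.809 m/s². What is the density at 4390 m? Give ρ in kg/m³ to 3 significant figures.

Scale height: H = RT/g = 287 × 288 / 9.809 = 8426.5 m.
In an isothermal atmosphere, density decays like pressure: ρ = ρ₀ exp(−z/H).
z/H = 4390.0/8426.5 = 0.52098; exp(−0.52098) = 0.59394.
ρ = 1.24 × 0.59394 = 0.73649 kg/m³.

ρ ≈ 0.736 kg/m³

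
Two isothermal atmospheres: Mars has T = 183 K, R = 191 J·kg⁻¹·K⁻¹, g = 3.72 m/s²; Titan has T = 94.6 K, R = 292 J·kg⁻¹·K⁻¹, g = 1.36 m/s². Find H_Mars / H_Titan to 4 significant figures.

H_Mars/H_Titan ≈ 0.4626

H = RT/g for each body.
H_Mars = 191 × 183 / 3.72 = 9396.0 m.
H_Titan = 292 × 94.6 / 1.36 = 20311 m.
H_Mars/H_Titan = 9396.0/20311 = 0.46261.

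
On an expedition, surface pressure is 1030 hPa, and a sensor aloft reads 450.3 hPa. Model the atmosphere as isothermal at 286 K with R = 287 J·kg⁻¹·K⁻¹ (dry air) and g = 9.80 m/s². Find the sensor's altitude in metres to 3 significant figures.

z ≈ 6930 m

Scale height: H = RT/g = 287 × 286 / 9.80 = 8375.7 m.
Invert the barometric formula: z = H ln(P₀/P).
P₀/P = 1030/450.3 = 2.2874; ln(2.2874) = 0.82742.
z = 8375.7 × 0.82742 = 6930.2 m.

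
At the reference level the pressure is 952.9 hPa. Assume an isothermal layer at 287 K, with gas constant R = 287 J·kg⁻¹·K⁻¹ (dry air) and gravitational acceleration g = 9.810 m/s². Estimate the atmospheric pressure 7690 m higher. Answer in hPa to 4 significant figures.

P ≈ 381.3 hPa

Scale height: H = RT/g = 287 × 287 / 9.810 = 8396.4 m.
Barometric formula: P = P₀ exp(−z/H).
z/H = 7690.0/8396.4 = 0.91587; exp(−0.91587) = 0.40017.
P = 952.9 × 0.40017 = 381.32 hPa.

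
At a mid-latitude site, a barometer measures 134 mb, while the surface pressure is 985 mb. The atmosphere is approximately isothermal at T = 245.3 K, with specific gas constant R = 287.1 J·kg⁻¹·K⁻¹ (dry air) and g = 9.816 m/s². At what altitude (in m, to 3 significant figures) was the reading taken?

Scale height: H = RT/g = 287.1 × 245.3 / 9.816 = 7174.6 m.
Invert the barometric formula: z = H ln(P₀/P).
P₀/P = 985/134 = 7.3507; ln(7.3507) = 1.9948.
z = 7174.6 × 1.9948 = 14312 m.

z ≈ 14300 m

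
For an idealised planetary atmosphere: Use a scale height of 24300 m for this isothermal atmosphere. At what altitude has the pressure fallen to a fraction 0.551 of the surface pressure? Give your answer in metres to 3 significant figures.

z ≈ 14500 m

Set P/P₀ = exp(−z/H) = 0.551, so z = −H ln(0.551).
−ln(0.551) = 0.59602; z = 24300 × 0.59602 = 14483 m.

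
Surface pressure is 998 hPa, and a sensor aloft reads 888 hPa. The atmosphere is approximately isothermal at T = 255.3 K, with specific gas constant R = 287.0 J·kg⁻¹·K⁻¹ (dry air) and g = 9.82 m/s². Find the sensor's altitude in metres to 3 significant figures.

z ≈ 871 m

Scale height: H = RT/g = 287.0 × 255.3 / 9.82 = 7461.4 m.
Invert the barometric formula: z = H ln(P₀/P).
P₀/P = 998/888 = 1.1239; ln(1.1239) = 0.11680.
z = 7461.4 × 0.11680 = 871.49 m.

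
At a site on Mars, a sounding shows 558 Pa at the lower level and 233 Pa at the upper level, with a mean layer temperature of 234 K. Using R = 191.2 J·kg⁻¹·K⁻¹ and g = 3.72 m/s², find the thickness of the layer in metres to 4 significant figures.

Hypsometric equation: Δz = (R T̄/g) ln(P₁/P₂).
R T̄/g = 191.2 × 234 / 3.72 = 12027 m.
ln(558/233) = ln(2.3948) = 0.87330.
Δz = 12027 × 0.87330 = 10503 m.

Δz ≈ 10500 m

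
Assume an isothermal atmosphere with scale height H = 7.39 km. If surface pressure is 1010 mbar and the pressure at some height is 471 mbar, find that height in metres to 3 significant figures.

Invert the barometric formula: z = H ln(P₀/P).
P₀/P = 1010/471 = 2.1444; ln(2.1444) = 0.76286.
z = 7390.0 × 0.76286 = 5637.5 m.

z ≈ 5640 m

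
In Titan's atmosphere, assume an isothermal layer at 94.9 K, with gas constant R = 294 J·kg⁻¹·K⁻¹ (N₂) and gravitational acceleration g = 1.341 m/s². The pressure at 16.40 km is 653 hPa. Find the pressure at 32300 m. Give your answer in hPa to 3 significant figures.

Scale height: H = RT/g = 294 × 94.9 / 1.341 = 20806 m.
Between two levels, P₂ = P₁ exp(−Δz/H) with Δz = z₂ − z₁.
Δz = 32300 − 16400 = 15900 m; Δz/H = 15900/20806 = 0.76420.
P₂ = 653 × exp(−0.76420) = 653 × 0.46571 = 304.11 hPa.

P ≈ 304 hPa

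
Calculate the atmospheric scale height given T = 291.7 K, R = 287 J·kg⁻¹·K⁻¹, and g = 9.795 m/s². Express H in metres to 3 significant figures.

The scale height of an isothermal atmosphere is H = RT/g.
H = 287 × 291.7 / 9.795 = 83718/9.795 = 8547.0 m.

H ≈ 8550 m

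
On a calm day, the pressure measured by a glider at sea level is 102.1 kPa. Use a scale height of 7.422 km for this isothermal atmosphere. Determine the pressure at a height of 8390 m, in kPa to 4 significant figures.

P ≈ 32.97 kPa

Barometric formula: P = P₀ exp(−z/H).
z/H = 8390.0/7422.0 = 1.1304; exp(−1.1304) = 0.32290.
P = 102.1 × 0.32290 = 32.968 kPa.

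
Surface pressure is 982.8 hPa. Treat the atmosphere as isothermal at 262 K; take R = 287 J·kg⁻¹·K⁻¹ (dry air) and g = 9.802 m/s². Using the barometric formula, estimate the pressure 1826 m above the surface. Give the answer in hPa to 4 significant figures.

P ≈ 774.6 hPa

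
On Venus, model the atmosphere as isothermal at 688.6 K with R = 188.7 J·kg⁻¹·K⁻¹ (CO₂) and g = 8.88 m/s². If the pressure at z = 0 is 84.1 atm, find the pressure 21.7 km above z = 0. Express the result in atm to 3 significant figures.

Scale height: H = RT/g = 188.7 × 688.6 / 8.88 = 14633 m.
Barometric formula: P = P₀ exp(−z/H).
z/H = 21700/14633 = 1.4829; exp(−1.4829) = 0.22698.
P = 84.1 × 0.22698 = 19.089 atm.

P ≈ 19.1 atm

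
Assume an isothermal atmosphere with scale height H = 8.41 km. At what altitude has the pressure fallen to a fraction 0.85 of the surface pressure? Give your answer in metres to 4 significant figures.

z ≈ 1367 m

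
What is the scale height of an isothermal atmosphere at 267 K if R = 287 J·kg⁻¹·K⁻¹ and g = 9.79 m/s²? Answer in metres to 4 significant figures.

H ≈ 7827 m

The scale height of an isothermal atmosphere is H = RT/g.
H = 287 × 267 / 9.79 = 76629/9.79 = 7827.3 m.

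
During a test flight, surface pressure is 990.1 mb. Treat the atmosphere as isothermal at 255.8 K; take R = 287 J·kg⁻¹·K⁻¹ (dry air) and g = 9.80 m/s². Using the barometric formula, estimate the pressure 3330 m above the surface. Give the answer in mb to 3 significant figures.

Scale height: H = RT/g = 287 × 255.8 / 9.80 = 7491.3 m.
Barometric formula: P = P₀ exp(−z/H).
z/H = 3330.0/7491.3 = 0.44452; exp(−0.44452) = 0.64113.
P = 990.1 × 0.64113 = 634.78 mb.

P ≈ 635 mb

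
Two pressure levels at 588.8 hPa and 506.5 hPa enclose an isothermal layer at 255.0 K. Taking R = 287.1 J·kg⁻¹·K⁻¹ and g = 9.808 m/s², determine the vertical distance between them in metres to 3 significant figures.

Hypsometric equation: Δz = (R T̄/g) ln(P₁/P₂).
R T̄/g = 287.1 × 255.0 / 9.808 = 7464.4 m.
ln(588.8/506.5) = ln(1.1625) = 0.15057.
Δz = 7464.4 × 0.15057 = 1123.9 m.

Δz ≈ 1120 m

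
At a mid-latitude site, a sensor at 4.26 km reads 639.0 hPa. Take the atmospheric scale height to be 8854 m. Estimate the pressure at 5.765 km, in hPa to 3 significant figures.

P ≈ 539 hPa

Between two levels, P₂ = P₁ exp(−Δz/H) with Δz = z₂ − z₁.
Δz = 5765.0 − 4260.0 = 1505.0 m; Δz/H = 1505.0/8854.0 = 0.16998.
P₂ = 639.0 × exp(−0.16998) = 639.0 × 0.84368 = 539.11 hPa.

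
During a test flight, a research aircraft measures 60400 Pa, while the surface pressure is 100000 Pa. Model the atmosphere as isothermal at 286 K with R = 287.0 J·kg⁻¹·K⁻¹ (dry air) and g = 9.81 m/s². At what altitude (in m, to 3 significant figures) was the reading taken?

Scale height: H = RT/g = 287.0 × 286 / 9.81 = 8367.2 m.
Invert the barometric formula: z = H ln(P₀/P).
P₀/P = 100000/60400 = 1.6556; ln(1.6556) = 0.50416.
z = 8367.2 × 0.50416 = 4218.4 m.

z ≈ 4220 m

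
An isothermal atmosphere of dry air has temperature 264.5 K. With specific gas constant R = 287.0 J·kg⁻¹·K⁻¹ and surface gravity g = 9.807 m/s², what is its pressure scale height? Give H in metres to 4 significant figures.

The scale height of an isothermal atmosphere is H = RT/g.
H = 287.0 × 264.5 / 9.807 = 75912/9.807 = 7740.6 m.

H ≈ 7741 m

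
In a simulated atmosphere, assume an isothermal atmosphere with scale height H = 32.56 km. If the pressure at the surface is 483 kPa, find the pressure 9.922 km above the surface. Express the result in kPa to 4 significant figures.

P ≈ 356.1 kPa

Barometric formula: P = P₀ exp(−z/H).
z/H = 9922.0/32560 = 0.30473; exp(−0.30473) = 0.73732.
P = 483 × 0.73732 = 356.13 kPa.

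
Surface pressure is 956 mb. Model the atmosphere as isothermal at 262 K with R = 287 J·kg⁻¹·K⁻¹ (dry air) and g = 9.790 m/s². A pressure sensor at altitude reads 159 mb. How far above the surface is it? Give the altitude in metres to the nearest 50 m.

Scale height: H = RT/g = 287 × 262 / 9.790 = 7680.7 m.
Invert the barometric formula: z = H ln(P₀/P).
P₀/P = 956/159 = 6.0126; ln(6.0126) = 1.7939.
z = 7680.7 × 1.7939 = 13778 m.

z ≈ 13800 m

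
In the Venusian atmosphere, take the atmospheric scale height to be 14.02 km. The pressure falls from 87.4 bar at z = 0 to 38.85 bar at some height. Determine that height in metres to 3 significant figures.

Invert the barometric formula: z = H ln(P₀/P).
P₀/P = 87.4/38.85 = 2.2497; ln(2.2497) = 0.81080.
z = 14020 × 0.81080 = 11367 m.

z ≈ 11400 m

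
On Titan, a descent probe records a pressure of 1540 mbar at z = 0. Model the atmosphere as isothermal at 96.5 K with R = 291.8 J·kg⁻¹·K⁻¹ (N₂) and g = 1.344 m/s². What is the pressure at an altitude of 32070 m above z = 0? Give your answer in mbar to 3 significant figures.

Scale height: H = RT/g = 291.8 × 96.5 / 1.344 = 20951 m.
Barometric formula: P = P₀ exp(−z/H).
z/H = 32070/20951 = 1.5307; exp(−1.5307) = 0.21638.
P = 1540 × 0.21638 = 333.23 mbar.

P ≈ 333 mbar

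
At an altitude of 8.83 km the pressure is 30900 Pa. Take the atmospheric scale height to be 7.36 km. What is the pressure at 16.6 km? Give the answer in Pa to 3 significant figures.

P ≈ 10800 Pa

Between two levels, P₂ = P₁ exp(−Δz/H) with Δz = z₂ − z₁.
Δz = 16600 − 8830.0 = 7770.0 m; Δz/H = 7770.0/7360.0 = 1.0557.
P₂ = 30900 × exp(−1.0557) = 30900 × 0.34795 = 10752 Pa.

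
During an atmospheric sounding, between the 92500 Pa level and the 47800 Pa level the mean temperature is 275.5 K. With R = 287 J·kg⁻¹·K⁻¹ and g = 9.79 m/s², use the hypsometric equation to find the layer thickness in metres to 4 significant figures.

Hypsometric equation: Δz = (R T̄/g) ln(P₁/P₂).
R T̄/g = 287 × 275.5 / 9.79 = 8076.5 m.
ln(92500/47800) = ln(1.9351) = 0.66016.
Δz = 8076.5 × 0.66016 = 5331.8 m.

Δz ≈ 5332 m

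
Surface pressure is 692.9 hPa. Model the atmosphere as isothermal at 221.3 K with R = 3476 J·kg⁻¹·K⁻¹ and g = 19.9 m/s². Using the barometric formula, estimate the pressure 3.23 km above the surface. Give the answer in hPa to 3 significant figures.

P ≈ 637 hPa

Scale height: H = RT/g = 3476 × 221.3 / 19.9 = 38655 m.
Barometric formula: P = P₀ exp(−z/H).
z/H = 3230.0/38655 = 0.083560; exp(−0.083560) = 0.91984.
P = 692.9 × 0.91984 = 637.36 hPa.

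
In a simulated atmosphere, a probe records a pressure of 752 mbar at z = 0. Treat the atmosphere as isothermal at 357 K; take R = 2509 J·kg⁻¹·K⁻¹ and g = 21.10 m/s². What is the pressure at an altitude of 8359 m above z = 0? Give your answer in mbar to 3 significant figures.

P ≈ 618 mbar

Scale height: H = RT/g = 2509 × 357 / 21.10 = 42451 m.
Barometric formula: P = P₀ exp(−z/H).
z/H = 8359.0/42451 = 0.19691; exp(−0.19691) = 0.82126.
P = 752 × 0.82126 = 617.59 mbar.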